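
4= 4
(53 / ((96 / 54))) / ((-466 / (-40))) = 2385 / 932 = 2.56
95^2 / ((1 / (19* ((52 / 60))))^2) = 2447138.78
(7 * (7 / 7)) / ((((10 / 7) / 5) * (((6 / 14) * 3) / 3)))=343 / 6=57.17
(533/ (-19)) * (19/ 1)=-533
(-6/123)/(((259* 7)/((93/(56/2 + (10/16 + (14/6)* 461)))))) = -4464/1970047499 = -0.00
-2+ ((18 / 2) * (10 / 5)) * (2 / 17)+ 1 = 19 / 17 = 1.12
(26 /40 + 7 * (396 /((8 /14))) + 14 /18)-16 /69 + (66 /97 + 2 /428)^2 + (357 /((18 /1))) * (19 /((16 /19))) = 18909929410451183 /3567806989920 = 5300.15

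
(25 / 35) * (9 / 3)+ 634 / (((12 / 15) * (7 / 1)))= 115.36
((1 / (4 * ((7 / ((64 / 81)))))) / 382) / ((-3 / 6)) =-16 / 108297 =-0.00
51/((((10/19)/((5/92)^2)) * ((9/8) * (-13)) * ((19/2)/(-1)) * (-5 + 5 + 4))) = 85/165048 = 0.00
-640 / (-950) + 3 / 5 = 121 / 95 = 1.27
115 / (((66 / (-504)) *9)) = -3220 / 33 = -97.58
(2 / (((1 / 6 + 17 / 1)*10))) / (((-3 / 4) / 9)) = -72 / 515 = -0.14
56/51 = 1.10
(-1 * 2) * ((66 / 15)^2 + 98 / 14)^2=-868562 / 625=-1389.70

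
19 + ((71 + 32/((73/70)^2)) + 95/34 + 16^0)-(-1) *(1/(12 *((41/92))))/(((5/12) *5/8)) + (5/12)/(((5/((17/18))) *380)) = 188922771716173/1524354055200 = 123.94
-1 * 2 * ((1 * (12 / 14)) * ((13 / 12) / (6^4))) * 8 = -13 / 1134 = -0.01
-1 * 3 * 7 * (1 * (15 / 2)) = -315 / 2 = -157.50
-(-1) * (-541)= -541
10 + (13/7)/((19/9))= 1447/133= 10.88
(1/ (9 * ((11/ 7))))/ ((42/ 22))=1/ 27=0.04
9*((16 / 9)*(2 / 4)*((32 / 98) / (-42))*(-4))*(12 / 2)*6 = 3072 / 343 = 8.96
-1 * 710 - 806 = -1516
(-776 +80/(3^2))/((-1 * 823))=6904/7407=0.93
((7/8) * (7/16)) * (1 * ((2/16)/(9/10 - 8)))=-245/36352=-0.01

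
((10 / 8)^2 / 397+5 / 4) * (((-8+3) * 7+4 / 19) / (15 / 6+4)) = -5264865 / 784472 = -6.71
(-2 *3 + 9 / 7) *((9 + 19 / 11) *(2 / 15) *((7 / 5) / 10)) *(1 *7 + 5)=-1416 / 125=-11.33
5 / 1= 5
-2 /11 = -0.18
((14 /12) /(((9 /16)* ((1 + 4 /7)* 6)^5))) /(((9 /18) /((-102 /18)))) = -0.00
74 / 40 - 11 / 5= -7 / 20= -0.35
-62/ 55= -1.13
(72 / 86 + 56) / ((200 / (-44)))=-13442 / 1075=-12.50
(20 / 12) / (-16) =-5 / 48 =-0.10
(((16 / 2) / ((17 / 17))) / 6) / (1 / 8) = 32 / 3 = 10.67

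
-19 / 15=-1.27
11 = 11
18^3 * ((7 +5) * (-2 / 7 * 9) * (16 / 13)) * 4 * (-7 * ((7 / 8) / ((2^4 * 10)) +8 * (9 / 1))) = 29025968976 / 65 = 446553368.86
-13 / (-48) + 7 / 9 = 151 / 144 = 1.05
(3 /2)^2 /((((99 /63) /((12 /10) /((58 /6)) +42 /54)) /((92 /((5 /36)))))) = 620172 /725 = 855.41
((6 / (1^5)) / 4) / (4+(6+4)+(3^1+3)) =3 / 40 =0.08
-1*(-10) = 10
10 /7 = 1.43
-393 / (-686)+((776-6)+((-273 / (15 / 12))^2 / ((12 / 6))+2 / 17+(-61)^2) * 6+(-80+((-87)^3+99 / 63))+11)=-143552651321 / 291550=-492377.47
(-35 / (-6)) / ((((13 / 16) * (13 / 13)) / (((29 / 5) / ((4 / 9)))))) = 1218 / 13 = 93.69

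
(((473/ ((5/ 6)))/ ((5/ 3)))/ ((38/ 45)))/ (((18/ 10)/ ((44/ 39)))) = 62436/ 247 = 252.78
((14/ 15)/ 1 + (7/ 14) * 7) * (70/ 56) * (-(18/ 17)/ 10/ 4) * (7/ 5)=-2793/ 13600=-0.21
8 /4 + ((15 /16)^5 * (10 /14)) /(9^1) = 15101939 /7340032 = 2.06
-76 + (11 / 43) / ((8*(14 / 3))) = -365983 / 4816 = -75.99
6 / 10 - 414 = -413.40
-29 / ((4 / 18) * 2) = -261 / 4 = -65.25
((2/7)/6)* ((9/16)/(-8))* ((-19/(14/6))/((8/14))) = 171/3584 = 0.05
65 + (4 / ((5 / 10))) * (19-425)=-3183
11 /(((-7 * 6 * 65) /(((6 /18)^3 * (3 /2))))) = -11 /49140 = -0.00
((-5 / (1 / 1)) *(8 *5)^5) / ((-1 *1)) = 512000000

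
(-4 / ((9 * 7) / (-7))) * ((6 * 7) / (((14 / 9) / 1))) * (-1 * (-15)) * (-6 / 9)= -120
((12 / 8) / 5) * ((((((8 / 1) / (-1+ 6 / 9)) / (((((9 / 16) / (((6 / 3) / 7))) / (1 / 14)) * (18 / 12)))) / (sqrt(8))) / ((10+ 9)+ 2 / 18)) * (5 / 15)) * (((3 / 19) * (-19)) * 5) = 24 * sqrt(2) / 2107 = 0.02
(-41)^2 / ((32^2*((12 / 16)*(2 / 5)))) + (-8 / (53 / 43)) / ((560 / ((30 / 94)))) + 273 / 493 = 79516066445 / 13204133376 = 6.02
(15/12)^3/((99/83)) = 1.64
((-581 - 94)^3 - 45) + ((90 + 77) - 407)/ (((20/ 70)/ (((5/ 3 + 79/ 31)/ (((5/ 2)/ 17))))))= -9534700888/ 31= -307570996.39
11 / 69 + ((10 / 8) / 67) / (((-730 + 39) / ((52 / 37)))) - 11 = -1281320257 / 118196241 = -10.84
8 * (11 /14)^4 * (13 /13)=14641 /4802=3.05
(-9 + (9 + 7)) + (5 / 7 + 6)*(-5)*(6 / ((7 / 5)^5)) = -3582707 / 117649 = -30.45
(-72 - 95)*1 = -167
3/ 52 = 0.06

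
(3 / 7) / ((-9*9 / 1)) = -1 / 189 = -0.01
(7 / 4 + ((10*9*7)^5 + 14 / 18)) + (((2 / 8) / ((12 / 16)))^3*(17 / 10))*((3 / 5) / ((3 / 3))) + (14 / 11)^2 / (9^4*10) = 7878765151934033676541 / 79388100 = 99243654300002.57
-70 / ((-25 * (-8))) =-7 / 20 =-0.35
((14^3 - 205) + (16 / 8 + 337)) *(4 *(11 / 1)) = 126632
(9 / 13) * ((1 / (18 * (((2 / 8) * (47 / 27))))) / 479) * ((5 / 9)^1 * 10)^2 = 5000 / 878007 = 0.01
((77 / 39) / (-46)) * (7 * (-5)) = 2695 / 1794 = 1.50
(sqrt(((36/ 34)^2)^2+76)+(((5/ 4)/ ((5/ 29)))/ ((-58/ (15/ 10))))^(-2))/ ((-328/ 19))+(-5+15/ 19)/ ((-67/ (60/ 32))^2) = -207842837/ 125889516 - 19* sqrt(1613143)/ 47396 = -2.16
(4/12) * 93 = 31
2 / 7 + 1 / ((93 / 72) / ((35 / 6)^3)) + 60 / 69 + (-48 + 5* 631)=146518102 / 44919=3261.83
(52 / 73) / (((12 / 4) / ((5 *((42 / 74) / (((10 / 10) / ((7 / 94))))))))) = 6370 / 126947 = 0.05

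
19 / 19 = 1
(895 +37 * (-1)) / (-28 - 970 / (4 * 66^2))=-7474896 / 244421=-30.58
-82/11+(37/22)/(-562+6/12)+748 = 9147921/12353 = 740.54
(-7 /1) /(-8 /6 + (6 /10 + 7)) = -105 /94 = -1.12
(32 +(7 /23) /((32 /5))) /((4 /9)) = 212283 /2944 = 72.11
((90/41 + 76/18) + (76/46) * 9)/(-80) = -90331/339480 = -0.27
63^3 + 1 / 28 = 250047.04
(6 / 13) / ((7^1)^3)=6 / 4459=0.00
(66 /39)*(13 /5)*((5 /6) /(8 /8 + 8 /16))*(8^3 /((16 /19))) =13376 /9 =1486.22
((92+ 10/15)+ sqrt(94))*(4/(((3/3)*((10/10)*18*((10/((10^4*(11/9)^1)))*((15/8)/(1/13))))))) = 35200*sqrt(94)/3159+ 9785600/9477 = 1140.60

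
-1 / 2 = -0.50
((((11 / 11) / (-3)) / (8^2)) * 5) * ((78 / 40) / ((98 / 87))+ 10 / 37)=-145141 / 2784768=-0.05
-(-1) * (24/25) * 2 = 48/25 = 1.92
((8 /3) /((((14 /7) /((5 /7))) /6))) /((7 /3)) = 120 /49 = 2.45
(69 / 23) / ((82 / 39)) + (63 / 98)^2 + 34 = 288011 / 8036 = 35.84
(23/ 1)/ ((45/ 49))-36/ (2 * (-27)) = 25.71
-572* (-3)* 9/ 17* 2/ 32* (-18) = -34749/ 34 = -1022.03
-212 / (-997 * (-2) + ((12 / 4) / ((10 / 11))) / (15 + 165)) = -127200 / 1196411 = -0.11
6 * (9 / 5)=54 / 5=10.80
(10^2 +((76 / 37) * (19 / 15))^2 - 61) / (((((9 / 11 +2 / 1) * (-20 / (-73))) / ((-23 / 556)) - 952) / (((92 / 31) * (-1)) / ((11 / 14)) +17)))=-0.62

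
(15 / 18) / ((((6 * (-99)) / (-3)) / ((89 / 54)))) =445 / 64152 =0.01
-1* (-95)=95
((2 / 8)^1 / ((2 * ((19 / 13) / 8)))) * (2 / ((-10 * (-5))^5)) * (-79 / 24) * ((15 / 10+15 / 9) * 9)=-1027 / 2500000000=-0.00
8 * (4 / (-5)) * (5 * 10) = -320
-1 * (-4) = 4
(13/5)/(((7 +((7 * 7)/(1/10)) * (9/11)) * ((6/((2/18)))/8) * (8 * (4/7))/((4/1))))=0.00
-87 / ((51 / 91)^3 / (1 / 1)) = -21853559 / 44217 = -494.23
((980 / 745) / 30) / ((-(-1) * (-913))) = -98 / 2040555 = -0.00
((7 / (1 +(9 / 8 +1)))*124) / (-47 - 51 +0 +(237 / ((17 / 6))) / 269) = -2.84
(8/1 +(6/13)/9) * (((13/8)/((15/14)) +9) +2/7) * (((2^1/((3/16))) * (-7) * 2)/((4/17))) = -7451848/135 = -55198.87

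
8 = 8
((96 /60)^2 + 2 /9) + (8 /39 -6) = -8812 /2925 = -3.01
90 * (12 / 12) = 90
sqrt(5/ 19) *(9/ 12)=3 *sqrt(95)/ 76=0.38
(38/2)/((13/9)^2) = 1539/169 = 9.11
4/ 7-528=-3692/ 7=-527.43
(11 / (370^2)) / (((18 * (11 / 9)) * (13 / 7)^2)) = 49 / 46272200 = 0.00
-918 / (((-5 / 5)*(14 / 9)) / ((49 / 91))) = 317.77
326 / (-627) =-326 / 627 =-0.52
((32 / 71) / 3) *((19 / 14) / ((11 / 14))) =608 / 2343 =0.26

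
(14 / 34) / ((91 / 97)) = 97 / 221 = 0.44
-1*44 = -44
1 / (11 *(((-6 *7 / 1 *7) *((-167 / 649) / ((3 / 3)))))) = 59 / 49098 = 0.00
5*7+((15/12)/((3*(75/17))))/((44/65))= 55661/1584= 35.14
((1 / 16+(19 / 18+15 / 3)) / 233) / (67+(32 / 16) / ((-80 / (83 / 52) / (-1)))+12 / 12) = 114530 / 296773731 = 0.00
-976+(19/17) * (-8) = -16744/17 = -984.94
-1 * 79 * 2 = -158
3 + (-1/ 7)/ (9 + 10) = 398/ 133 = 2.99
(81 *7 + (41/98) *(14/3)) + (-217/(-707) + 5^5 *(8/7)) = 4140.69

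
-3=-3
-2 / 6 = -1 / 3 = -0.33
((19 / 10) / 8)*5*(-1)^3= -19 / 16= -1.19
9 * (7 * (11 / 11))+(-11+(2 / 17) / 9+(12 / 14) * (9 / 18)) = 56165 / 1071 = 52.44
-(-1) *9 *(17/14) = 153/14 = 10.93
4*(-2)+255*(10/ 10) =247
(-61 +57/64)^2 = 14799409/4096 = 3613.14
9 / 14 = 0.64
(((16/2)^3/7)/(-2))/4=-64/7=-9.14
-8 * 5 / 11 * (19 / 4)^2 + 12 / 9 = -5327 / 66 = -80.71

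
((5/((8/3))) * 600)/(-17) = -1125/17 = -66.18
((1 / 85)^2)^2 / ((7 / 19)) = 19 / 365404375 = 0.00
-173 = -173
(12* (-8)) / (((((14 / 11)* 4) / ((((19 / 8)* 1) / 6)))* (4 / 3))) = -627 / 112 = -5.60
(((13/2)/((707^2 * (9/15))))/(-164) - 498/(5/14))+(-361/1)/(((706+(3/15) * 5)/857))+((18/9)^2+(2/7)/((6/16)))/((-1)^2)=-4493626656557/2459257080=-1827.23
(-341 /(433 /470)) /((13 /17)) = -2724590 /5629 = -484.03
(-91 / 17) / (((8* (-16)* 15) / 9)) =0.03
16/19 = 0.84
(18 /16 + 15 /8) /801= 1 /267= 0.00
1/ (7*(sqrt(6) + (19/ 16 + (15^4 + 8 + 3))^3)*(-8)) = -90764784794993472000/ 659954717012447515513950526860572101 + 2097152*sqrt(6)/ 1979864151037342546541851580581716303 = -0.00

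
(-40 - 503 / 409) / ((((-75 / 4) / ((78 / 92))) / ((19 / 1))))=8330322 / 235175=35.42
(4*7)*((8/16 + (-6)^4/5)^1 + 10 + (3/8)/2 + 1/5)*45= 1361241/4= 340310.25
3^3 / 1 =27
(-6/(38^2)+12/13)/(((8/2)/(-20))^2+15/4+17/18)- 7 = -136096861/19996873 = -6.81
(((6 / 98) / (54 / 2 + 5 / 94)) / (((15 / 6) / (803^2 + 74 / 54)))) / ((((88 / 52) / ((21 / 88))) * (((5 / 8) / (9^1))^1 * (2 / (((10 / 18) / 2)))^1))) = 1063743668 / 6461763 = 164.62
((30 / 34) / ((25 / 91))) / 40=273 / 3400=0.08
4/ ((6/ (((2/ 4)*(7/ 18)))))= 7/ 54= 0.13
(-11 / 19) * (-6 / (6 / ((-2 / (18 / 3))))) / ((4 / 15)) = -55 / 76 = -0.72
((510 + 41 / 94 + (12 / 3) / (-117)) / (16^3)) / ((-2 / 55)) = -308737055 / 90095616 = -3.43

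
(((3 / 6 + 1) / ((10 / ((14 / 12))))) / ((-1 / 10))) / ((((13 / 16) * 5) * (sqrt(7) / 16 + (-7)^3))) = 0.00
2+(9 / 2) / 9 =5 / 2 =2.50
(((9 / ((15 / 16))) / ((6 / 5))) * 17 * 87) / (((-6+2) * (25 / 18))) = -53244 / 25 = -2129.76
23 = 23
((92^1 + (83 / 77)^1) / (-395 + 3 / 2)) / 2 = -7167 / 60599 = -0.12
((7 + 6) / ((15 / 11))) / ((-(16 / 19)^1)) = -2717 / 240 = -11.32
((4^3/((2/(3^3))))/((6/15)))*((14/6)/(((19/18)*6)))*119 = 1799280/19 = 94698.95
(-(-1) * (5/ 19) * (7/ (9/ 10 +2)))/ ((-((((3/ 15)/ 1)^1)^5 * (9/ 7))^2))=-167480468750/ 44631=-3752559.18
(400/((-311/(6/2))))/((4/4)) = -1200/311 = -3.86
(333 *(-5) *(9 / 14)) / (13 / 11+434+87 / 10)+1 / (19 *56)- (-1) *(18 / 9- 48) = -2515014461 / 51951928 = -48.41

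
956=956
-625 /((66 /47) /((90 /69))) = -146875 /253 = -580.53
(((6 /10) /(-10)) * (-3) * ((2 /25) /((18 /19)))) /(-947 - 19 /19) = -19 /1185000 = -0.00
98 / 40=49 / 20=2.45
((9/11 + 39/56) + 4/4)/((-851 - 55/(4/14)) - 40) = -1549/667436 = -0.00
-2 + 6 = 4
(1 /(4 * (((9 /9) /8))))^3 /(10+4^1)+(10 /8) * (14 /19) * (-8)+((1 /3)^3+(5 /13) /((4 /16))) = -243755 /46683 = -5.22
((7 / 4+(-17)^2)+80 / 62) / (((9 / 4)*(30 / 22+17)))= 132781 / 18786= 7.07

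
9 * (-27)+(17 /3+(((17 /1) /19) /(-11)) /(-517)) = -76933685 /324159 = -237.33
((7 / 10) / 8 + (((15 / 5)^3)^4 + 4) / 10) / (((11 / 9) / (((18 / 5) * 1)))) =344376927 / 2200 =156534.97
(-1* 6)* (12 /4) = -18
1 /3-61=-182 /3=-60.67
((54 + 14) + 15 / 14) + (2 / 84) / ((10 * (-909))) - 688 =-236294551 / 381780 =-618.93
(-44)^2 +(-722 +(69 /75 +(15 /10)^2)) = 121717 /100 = 1217.17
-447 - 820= -1267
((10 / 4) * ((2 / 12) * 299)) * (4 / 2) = 1495 / 6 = 249.17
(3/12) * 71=71/4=17.75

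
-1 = -1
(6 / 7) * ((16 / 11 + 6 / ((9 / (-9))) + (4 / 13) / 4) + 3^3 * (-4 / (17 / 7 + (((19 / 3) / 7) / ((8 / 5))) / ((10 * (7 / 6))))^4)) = -5596271319374298 / 889838100432281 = -6.29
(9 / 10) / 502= 0.00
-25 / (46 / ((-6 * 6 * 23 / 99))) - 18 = -148 / 11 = -13.45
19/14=1.36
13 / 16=0.81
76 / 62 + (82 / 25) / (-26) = 11079 / 10075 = 1.10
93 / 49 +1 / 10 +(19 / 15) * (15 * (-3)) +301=120539 / 490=246.00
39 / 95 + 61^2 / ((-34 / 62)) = -10957682 / 1615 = -6784.94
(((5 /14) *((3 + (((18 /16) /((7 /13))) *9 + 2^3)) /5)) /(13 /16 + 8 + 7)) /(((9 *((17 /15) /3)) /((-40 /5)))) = -66760 /210749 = -0.32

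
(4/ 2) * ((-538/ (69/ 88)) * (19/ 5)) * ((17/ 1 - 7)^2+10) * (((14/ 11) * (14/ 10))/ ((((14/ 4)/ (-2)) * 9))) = 201496064/ 3105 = 64894.06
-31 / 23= -1.35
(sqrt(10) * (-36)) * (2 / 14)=-36 * sqrt(10) / 7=-16.26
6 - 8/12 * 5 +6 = 26/3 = 8.67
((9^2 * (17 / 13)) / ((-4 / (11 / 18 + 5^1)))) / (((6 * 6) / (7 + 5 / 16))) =-15453 / 512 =-30.18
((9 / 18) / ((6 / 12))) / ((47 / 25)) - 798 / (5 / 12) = -1914.67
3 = 3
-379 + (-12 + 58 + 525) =192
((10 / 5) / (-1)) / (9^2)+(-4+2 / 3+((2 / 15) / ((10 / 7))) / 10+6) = 53689 / 20250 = 2.65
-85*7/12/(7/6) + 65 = 45/2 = 22.50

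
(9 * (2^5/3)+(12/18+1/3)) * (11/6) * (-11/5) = -11737/30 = -391.23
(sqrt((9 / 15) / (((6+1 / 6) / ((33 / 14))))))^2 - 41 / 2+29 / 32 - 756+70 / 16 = -31949801 / 41440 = -770.99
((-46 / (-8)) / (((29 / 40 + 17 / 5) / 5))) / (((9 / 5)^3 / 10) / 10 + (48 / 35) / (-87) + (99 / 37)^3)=29562357125000 / 81430918074363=0.36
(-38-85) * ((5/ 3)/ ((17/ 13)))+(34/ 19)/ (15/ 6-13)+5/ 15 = -1062230/ 6783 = -156.60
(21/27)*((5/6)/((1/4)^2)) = 280/27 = 10.37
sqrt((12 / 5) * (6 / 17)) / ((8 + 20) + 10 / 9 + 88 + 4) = 27 * sqrt(170) / 46325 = 0.01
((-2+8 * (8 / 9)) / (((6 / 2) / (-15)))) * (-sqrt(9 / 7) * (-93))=-7130 * sqrt(7) / 7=-2694.89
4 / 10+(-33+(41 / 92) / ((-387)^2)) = -2245935719 / 68893740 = -32.60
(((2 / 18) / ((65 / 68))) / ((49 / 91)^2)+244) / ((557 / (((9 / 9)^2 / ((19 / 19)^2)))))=0.44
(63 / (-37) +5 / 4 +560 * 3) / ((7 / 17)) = 4225741 / 1036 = 4078.90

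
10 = 10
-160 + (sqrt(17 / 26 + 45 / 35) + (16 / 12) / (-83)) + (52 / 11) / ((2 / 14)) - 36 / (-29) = -9983188 / 79431 + sqrt(64246) / 182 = -124.29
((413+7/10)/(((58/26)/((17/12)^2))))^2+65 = 26854350711409/193766400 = 138591.37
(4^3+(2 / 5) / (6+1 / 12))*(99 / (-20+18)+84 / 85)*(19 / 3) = -610684852 / 31025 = -19683.64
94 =94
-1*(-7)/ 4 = 7/ 4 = 1.75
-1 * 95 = -95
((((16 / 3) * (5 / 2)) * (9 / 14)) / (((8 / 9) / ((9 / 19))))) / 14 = 1215 / 3724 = 0.33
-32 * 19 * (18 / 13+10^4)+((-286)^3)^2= 7114420754551424 / 13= 547263134965494.15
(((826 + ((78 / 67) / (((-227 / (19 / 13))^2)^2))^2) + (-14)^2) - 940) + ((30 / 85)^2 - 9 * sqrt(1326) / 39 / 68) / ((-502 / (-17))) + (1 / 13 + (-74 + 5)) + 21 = 34.08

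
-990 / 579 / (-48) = 55 / 1544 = 0.04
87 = 87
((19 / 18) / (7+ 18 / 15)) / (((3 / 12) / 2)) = 1.03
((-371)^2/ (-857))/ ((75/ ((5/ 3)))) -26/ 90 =-49594/ 12855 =-3.86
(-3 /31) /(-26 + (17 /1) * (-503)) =1 /88629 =0.00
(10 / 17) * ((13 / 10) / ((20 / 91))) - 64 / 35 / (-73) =121773 / 34748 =3.50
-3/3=-1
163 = 163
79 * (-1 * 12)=-948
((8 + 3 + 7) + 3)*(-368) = -7728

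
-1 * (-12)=12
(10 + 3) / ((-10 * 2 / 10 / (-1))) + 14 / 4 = 10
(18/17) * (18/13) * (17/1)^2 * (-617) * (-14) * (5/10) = 23789052/13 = 1829927.08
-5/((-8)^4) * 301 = -1505/4096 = -0.37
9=9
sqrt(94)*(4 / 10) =2*sqrt(94) / 5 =3.88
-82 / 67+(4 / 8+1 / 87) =-0.71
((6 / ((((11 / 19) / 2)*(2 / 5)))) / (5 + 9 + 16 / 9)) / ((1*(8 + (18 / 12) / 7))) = 7182 / 17963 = 0.40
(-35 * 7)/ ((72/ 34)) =-4165/ 36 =-115.69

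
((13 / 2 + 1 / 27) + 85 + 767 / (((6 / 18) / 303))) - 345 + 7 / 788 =14828298539 / 21276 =696949.55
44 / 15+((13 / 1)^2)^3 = 72402179 / 15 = 4826811.93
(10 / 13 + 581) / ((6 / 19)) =47899 / 26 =1842.27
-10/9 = -1.11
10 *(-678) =-6780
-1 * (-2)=2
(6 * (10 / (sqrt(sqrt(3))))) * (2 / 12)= 10 * 3^(3 / 4) / 3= 7.60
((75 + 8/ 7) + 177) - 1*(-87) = 2381/ 7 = 340.14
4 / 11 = 0.36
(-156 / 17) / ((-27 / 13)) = 676 / 153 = 4.42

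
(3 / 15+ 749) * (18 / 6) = 11238 / 5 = 2247.60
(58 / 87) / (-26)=-1 / 39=-0.03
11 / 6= 1.83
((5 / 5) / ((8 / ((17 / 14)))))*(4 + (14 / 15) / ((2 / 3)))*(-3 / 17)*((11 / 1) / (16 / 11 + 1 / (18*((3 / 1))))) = -1.08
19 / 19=1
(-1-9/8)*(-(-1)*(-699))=11883/8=1485.38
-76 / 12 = -6.33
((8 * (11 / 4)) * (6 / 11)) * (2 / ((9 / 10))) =80 / 3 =26.67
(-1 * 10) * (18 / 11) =-180 / 11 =-16.36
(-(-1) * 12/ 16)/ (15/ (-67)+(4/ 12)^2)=-1809/ 272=-6.65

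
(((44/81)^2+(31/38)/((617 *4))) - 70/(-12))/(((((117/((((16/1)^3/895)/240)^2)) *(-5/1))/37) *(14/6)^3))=-0.00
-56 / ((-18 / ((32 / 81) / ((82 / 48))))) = 7168 / 9963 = 0.72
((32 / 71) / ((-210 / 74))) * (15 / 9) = -1184 / 4473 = -0.26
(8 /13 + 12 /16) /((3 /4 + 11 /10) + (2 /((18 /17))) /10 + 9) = 3195 /25831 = 0.12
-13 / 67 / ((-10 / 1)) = 13 / 670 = 0.02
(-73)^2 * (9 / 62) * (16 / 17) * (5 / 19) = 1918440 / 10013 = 191.59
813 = 813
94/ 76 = 47/ 38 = 1.24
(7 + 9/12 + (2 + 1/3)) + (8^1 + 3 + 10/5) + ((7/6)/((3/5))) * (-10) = 131/36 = 3.64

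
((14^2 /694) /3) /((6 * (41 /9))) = 49 /14227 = 0.00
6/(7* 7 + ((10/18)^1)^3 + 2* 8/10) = 10935/92531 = 0.12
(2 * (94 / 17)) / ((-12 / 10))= -470 / 51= -9.22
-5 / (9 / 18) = -10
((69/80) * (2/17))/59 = 69/40120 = 0.00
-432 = -432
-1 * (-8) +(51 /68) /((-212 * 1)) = 6781 /848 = 8.00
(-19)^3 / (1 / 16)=-109744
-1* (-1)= 1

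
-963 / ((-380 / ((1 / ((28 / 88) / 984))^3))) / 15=814138661495808 / 162925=4997014954.71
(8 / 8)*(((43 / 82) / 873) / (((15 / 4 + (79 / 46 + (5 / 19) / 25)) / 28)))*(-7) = -36830360 / 1713661461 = -0.02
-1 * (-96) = 96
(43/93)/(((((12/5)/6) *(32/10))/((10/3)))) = 1.20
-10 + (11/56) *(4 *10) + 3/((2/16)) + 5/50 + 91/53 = 87831/3710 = 23.67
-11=-11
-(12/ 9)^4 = -256/ 81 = -3.16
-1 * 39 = -39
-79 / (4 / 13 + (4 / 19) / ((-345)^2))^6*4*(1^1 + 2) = -153023878913900588062527012448592532385986328125 / 136982687450887372647320926861968975855616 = -1117103.79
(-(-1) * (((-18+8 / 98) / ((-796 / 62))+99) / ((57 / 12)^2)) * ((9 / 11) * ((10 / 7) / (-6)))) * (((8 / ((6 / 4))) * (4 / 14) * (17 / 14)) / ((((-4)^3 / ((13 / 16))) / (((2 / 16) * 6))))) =1622622885 / 106251030424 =0.02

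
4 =4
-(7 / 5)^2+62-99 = -974 / 25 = -38.96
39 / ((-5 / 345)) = -2691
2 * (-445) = -890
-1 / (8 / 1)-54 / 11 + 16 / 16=-355 / 88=-4.03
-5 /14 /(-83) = 0.00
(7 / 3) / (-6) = -7 / 18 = -0.39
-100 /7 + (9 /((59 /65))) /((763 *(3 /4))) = -91760 /6431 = -14.27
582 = 582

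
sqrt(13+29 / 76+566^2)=sqrt(462613387) / 38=566.01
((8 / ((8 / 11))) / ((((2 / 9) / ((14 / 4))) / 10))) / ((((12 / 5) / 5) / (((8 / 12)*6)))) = 28875 / 2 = 14437.50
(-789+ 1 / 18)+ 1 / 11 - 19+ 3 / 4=-319613 / 396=-807.10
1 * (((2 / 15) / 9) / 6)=1 / 405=0.00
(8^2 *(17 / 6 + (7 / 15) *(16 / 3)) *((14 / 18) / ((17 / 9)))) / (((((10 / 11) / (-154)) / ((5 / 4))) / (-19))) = 431678632 / 765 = 564285.79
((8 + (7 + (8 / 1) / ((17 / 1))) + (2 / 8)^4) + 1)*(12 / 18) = 23899 / 2176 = 10.98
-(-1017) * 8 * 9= 73224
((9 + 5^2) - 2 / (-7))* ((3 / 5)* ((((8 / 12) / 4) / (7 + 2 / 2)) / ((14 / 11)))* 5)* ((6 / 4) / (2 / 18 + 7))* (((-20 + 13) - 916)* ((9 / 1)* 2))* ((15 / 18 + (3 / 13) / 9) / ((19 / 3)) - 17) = 23716232595 / 238336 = 99507.55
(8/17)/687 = 0.00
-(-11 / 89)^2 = -121 / 7921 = -0.02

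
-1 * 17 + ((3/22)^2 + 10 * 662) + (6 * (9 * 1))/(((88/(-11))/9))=1583229/242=6542.27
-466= -466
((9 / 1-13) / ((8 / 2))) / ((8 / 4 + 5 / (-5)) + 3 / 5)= -5 / 8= -0.62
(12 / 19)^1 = 12 / 19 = 0.63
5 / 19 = 0.26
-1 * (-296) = 296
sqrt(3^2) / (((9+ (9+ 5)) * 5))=3 / 115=0.03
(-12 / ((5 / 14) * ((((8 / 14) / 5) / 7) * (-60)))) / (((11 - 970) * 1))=-49 / 1370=-0.04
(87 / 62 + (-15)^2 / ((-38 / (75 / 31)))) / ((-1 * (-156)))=-0.08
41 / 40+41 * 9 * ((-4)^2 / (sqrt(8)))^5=41 / 40+1511424 * sqrt(2)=2137477.34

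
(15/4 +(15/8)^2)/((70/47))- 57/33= 31057/9856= 3.15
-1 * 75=-75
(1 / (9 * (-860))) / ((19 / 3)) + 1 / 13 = 49007 / 637260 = 0.08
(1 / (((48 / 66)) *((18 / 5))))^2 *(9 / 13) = 3025 / 29952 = 0.10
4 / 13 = 0.31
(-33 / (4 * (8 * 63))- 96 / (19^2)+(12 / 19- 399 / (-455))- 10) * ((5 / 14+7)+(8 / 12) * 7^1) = -13973290511 / 132455232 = -105.49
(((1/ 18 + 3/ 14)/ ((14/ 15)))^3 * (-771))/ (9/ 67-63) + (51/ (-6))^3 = -21900610910221/ 35678706336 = -613.83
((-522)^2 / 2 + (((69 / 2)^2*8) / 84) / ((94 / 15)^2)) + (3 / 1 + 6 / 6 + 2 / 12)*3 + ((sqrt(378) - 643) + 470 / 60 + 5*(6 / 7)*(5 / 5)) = 3*sqrt(42) + 50332623737 / 371112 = 135645.95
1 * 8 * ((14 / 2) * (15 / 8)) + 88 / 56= 746 / 7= 106.57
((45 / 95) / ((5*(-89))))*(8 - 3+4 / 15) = -237 / 42275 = -0.01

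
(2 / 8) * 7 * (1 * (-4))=-7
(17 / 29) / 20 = 17 / 580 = 0.03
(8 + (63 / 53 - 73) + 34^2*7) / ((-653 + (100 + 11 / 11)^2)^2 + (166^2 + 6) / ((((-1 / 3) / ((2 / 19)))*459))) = 618455529 / 7022886280006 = 0.00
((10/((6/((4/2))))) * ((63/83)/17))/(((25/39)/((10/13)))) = 252/1411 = 0.18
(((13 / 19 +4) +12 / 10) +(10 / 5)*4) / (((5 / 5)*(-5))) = -1319 / 475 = -2.78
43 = 43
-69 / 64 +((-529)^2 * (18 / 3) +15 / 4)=107459115 / 64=1679048.67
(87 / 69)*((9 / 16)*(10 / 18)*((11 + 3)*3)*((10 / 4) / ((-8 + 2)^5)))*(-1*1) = 5075 / 953856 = 0.01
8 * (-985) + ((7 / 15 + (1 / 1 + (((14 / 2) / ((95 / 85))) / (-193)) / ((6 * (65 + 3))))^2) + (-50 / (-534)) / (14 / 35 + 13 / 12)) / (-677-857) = -3708053171171529703541 / 470565063698820480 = -7880.00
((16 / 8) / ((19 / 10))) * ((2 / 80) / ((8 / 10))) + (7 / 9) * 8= 8557 / 1368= 6.26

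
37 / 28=1.32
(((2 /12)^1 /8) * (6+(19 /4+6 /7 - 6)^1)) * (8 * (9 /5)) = 471 /280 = 1.68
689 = 689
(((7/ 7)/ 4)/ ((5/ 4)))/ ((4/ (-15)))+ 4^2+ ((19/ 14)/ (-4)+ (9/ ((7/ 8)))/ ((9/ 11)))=1539/ 56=27.48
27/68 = 0.40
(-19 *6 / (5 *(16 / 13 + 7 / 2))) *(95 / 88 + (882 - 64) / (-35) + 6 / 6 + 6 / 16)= 7956364 / 78925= 100.81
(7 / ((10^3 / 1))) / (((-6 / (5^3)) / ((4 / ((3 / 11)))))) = -77 / 36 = -2.14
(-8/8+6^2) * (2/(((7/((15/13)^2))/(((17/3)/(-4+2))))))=-6375/169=-37.72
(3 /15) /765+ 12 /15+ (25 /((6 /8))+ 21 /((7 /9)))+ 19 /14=3346379 /53550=62.49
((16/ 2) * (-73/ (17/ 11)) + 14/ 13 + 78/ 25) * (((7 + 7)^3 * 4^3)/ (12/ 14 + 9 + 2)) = -2538052306944/ 458575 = -5534650.40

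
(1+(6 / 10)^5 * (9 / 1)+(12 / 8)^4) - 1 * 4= 138117 / 50000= 2.76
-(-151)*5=755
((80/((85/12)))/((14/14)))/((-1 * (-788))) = 48/3349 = 0.01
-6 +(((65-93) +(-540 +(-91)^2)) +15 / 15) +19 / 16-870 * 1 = 109427 / 16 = 6839.19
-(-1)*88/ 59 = 88/ 59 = 1.49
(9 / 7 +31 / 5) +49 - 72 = -543 / 35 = -15.51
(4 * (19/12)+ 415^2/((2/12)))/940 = 3100069/2820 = 1099.32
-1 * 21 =-21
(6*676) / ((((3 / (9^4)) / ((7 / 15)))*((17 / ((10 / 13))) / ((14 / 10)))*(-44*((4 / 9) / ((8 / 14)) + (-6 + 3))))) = 12538071 / 4675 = 2681.94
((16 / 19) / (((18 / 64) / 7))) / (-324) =-0.06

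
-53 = -53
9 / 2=4.50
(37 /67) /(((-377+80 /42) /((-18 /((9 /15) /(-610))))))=-14219100 /527759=-26.94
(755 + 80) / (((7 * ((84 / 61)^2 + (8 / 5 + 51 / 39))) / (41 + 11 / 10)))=1045.37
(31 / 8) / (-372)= -1 / 96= -0.01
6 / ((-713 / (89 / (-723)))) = 178 / 171833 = 0.00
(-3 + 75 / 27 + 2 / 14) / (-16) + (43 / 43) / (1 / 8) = 8069 / 1008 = 8.00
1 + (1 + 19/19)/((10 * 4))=21/20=1.05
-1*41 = -41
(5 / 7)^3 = 125 / 343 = 0.36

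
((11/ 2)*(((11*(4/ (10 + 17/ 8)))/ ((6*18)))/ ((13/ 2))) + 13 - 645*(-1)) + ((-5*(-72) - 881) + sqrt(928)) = 4*sqrt(58) + 4665407/ 34047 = 167.49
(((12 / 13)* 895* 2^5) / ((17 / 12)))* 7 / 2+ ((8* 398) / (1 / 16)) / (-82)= 586187648 / 9061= 64693.48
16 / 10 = 8 / 5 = 1.60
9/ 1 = 9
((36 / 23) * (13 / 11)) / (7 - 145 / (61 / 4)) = -0.74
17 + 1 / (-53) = 900 / 53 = 16.98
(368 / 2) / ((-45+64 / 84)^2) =81144 / 863041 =0.09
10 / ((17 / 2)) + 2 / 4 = 57 / 34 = 1.68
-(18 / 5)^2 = -324 / 25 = -12.96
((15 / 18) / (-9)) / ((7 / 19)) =-95 / 378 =-0.25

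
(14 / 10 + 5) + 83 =447 / 5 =89.40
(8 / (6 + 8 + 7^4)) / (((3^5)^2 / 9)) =8 / 15844815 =0.00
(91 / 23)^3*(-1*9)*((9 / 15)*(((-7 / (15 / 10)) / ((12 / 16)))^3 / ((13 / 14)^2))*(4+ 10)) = 2148748865536 / 1642545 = 1308182.65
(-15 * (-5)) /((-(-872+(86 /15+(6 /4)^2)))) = 4500 /51841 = 0.09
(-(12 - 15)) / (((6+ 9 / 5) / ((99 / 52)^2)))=49005 / 35152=1.39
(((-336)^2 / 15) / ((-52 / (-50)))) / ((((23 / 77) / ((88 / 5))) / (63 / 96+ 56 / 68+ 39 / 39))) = 5374804512 / 5083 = 1057407.93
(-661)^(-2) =1/436921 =0.00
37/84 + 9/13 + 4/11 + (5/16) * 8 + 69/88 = 114847/24024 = 4.78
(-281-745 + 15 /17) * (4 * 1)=-69708 /17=-4100.47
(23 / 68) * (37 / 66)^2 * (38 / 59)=0.07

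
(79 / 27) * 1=79 / 27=2.93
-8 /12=-2 /3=-0.67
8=8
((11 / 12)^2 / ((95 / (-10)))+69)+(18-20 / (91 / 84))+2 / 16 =609769 / 8892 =68.58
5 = 5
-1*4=-4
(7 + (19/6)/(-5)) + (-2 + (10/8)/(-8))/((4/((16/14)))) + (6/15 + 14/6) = 4751/560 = 8.48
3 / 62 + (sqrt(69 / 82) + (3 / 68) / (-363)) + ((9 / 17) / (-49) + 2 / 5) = 27337679 / 62491660 + sqrt(5658) / 82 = 1.35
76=76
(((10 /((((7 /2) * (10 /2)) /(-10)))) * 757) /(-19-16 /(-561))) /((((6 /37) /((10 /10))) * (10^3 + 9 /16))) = 1676058560 /1192686509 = 1.41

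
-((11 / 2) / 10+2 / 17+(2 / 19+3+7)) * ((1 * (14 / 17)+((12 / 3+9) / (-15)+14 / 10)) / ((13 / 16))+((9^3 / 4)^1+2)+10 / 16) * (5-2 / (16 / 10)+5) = -2410020274123 / 137055360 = -17584.28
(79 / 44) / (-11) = -79 / 484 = -0.16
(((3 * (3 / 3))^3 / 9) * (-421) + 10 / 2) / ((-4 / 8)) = 2516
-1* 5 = -5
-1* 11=-11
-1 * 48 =-48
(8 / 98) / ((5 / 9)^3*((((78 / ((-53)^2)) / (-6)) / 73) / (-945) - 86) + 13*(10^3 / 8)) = 0.00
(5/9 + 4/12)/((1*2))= 4/9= 0.44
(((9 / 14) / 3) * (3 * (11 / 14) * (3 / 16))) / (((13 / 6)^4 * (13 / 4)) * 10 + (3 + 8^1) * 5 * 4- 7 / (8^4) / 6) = 3079296 / 30440578259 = 0.00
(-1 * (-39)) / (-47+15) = -39 / 32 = -1.22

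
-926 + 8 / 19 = -17586 / 19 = -925.58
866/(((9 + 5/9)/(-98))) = -381906/43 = -8881.53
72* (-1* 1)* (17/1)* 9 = -11016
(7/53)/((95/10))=14/1007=0.01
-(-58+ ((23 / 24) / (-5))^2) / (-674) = -834671 / 9705600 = -0.09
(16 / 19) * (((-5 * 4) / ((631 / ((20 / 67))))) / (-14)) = 3200 / 5622841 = 0.00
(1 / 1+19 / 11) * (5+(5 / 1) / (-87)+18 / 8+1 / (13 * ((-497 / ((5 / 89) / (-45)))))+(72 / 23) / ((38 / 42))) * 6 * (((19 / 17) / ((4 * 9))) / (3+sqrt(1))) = 13973092822805 / 10328082068304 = 1.35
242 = 242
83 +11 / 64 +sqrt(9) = 5515 / 64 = 86.17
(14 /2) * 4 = 28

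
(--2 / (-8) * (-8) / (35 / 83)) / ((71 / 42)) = 996 / 355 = 2.81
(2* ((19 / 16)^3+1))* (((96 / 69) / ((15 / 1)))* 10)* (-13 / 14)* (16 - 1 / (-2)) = -223795 / 2944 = -76.02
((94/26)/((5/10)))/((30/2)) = 94/195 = 0.48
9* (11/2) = 99/2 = 49.50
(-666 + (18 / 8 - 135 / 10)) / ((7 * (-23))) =387 / 92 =4.21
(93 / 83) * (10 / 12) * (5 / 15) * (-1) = -155 / 498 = -0.31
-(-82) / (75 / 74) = 6068 / 75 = 80.91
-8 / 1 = -8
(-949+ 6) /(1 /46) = -43378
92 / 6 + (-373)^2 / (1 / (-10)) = -4173824 / 3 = -1391274.67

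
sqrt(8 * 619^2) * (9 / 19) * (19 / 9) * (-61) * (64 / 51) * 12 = -19332608 * sqrt(2) / 17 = -1608260.97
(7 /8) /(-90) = -0.01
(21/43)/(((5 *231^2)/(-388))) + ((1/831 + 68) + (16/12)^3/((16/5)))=93623037421/1361963295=68.74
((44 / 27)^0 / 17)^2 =1 / 289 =0.00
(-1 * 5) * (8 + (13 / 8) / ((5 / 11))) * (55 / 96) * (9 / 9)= -25465 / 768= -33.16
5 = 5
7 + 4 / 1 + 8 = 19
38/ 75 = 0.51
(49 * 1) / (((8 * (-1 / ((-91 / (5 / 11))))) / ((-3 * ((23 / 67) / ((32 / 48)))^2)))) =-700566867 / 718240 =-975.39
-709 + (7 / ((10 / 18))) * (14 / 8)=-686.95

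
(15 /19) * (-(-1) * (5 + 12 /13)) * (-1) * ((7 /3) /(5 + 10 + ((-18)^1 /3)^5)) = 2695 /1916967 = 0.00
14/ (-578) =-7/ 289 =-0.02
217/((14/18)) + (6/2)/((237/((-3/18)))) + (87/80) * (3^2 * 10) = 714551/1896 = 376.87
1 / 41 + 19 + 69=3609 / 41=88.02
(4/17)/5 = 4/85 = 0.05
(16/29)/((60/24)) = 32/145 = 0.22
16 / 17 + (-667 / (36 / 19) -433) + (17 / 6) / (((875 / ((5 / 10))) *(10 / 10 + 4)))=-524847752 / 669375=-784.09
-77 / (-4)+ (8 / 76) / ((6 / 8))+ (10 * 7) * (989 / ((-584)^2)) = 190449127 / 9720096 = 19.59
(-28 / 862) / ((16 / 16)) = -0.03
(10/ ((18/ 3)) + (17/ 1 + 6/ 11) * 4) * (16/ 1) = 37936/ 33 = 1149.58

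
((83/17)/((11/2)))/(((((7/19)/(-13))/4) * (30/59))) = -246.41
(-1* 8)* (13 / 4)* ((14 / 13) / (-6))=14 / 3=4.67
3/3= 1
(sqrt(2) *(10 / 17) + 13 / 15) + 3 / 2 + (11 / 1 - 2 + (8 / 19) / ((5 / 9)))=10 *sqrt(2) / 17 + 6911 / 570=12.96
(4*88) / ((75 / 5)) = 352 / 15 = 23.47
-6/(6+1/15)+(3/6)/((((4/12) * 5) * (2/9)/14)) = 16299/910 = 17.91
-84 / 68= -21 / 17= -1.24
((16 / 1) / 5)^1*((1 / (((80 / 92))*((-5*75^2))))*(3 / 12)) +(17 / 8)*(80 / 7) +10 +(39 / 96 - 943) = -143058520777 / 157500000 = -908.31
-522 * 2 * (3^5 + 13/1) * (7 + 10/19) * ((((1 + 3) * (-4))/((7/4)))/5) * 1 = 2446000128/665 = 3678195.68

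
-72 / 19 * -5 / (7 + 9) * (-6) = -135 / 19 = -7.11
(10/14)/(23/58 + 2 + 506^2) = 290/103951589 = 0.00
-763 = -763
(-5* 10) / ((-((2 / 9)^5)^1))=1476225 / 16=92264.06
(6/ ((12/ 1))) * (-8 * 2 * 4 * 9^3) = -23328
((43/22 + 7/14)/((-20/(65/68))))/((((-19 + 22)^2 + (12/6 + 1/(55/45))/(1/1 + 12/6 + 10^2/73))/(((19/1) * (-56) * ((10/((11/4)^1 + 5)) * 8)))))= 595675080/4458947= 133.59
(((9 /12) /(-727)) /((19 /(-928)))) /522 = 4 /41439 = 0.00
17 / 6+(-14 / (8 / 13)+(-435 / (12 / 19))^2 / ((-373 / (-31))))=705515737 / 17904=39405.48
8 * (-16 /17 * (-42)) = 5376 /17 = 316.24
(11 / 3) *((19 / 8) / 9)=209 / 216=0.97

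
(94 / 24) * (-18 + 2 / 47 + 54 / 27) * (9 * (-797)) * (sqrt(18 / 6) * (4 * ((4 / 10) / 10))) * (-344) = -24675120 * sqrt(3) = -42738561.52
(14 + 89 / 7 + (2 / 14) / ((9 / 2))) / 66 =1685 / 4158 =0.41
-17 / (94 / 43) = -731 / 94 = -7.78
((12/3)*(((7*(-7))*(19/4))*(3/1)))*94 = -262542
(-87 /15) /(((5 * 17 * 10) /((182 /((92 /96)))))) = -63336 /48875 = -1.30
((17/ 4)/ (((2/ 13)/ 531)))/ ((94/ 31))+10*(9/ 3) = 4867.61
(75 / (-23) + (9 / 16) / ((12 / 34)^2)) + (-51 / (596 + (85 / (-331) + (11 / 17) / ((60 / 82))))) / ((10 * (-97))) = 18045568933301 / 14380732007744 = 1.25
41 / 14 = 2.93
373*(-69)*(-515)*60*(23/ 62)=9145642950/ 31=295020740.32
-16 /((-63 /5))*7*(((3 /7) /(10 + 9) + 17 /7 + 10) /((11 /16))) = 235520 /1463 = 160.98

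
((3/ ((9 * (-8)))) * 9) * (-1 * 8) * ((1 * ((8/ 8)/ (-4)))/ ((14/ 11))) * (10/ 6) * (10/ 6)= -275/ 168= -1.64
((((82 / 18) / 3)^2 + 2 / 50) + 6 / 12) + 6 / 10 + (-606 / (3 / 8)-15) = -59324347 / 36450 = -1627.55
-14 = -14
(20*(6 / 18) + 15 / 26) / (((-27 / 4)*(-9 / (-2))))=-2260 / 9477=-0.24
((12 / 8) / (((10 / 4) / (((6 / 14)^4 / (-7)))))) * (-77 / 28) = 2673 / 336140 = 0.01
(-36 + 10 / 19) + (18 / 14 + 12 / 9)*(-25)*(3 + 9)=-109218 / 133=-821.19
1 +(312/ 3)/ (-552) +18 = 1298/ 69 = 18.81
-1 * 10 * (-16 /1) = 160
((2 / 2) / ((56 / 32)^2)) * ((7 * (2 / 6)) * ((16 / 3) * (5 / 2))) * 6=1280 / 21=60.95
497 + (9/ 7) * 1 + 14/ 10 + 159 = 23054/ 35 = 658.69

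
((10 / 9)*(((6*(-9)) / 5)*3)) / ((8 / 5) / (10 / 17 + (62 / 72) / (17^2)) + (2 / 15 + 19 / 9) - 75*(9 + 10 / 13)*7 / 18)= 259080120 / 2014960811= 0.13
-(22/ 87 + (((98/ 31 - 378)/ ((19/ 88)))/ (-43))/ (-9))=27982658/ 6610347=4.23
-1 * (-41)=41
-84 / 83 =-1.01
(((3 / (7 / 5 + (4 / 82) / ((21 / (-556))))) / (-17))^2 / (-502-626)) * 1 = -55599075 / 23698423096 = -0.00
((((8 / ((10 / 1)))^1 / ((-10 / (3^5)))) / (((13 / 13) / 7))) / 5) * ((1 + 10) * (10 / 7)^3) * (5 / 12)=-17820 / 49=-363.67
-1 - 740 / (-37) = 19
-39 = -39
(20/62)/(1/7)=70/31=2.26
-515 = -515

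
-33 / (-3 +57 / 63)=63 / 4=15.75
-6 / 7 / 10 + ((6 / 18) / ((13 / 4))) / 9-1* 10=-123763 / 12285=-10.07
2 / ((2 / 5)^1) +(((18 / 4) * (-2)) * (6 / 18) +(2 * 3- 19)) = -11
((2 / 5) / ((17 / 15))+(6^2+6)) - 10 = 32.35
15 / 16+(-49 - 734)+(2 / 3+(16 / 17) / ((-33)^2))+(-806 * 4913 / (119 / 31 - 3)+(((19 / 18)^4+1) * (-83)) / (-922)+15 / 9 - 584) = -4722756.53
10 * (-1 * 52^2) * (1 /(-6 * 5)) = 2704 /3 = 901.33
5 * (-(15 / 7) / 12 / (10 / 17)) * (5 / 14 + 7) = -8755 / 784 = -11.17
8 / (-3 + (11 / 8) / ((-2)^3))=-512 / 203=-2.52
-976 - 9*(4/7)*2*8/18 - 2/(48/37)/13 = -2141827/2184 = -980.69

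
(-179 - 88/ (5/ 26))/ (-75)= 8.49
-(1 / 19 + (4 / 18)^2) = -0.10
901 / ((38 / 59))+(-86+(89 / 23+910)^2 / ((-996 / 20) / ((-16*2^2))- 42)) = -5024126726011 / 265165482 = -18947.14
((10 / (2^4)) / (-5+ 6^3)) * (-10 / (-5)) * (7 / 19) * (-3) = -105 / 16036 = -0.01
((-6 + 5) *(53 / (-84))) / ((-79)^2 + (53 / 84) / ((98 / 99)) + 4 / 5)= 0.00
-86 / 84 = -43 / 42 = -1.02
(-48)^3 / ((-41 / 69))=7630848 / 41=186118.24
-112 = -112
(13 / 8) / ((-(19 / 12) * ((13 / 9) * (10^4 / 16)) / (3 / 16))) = -81 / 380000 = -0.00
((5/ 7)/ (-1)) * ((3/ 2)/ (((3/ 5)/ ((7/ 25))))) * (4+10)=-7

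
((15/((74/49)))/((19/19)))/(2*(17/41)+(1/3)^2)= 271215/25678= 10.56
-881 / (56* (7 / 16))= -1762 / 49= -35.96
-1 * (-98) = 98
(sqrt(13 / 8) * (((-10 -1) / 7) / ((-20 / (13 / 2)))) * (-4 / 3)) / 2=-143 * sqrt(26) / 1680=-0.43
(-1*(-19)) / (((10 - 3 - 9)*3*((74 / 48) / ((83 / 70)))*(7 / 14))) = -6308 / 1295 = -4.87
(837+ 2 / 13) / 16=52.32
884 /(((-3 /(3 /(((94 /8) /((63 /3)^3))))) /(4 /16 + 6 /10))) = -139174308 /235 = -592231.10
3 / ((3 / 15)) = 15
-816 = -816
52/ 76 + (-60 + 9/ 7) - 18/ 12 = -15835/ 266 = -59.53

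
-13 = -13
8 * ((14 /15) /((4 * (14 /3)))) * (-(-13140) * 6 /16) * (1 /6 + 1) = 4599 /2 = 2299.50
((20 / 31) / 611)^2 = 400 / 358761481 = 0.00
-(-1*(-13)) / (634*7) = -13 / 4438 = -0.00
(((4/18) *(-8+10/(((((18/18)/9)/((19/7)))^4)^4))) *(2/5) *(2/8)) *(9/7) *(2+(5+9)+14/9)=844490664973989251457691754435710163516/10468373129424315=80670669122436042324318.77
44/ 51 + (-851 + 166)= -34891/ 51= -684.14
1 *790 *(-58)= -45820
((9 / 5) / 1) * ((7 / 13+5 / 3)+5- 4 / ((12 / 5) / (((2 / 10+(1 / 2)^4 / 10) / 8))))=214521 / 16640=12.89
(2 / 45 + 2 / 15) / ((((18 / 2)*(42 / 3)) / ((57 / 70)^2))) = 361 / 385875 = 0.00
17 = 17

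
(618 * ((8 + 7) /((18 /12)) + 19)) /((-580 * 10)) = -309 /100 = -3.09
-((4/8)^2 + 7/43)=-71/172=-0.41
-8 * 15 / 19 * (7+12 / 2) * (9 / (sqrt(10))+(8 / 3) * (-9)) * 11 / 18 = 22880 / 19 - 858 * sqrt(10) / 19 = 1061.41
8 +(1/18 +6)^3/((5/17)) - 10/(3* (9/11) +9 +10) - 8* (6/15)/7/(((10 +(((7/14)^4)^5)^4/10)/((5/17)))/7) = 2695799922845807750569061950704831019/3535803373066247449463538872895480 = 762.43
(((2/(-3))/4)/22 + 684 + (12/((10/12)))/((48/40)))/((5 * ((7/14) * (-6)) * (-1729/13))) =91871/263340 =0.35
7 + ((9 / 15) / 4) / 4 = 7.04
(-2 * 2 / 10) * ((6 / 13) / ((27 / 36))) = -16 / 65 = -0.25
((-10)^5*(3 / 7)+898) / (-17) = 293714 / 119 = 2468.18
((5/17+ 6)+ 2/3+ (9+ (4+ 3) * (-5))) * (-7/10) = 6797/510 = 13.33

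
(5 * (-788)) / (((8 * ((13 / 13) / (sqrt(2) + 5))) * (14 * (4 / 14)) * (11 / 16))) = -9850 / 11-1970 * sqrt(2) / 11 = -1148.73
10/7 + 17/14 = 37/14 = 2.64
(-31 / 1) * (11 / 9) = -341 / 9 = -37.89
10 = 10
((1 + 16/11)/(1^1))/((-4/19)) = -513/44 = -11.66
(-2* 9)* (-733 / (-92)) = -6597 / 46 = -143.41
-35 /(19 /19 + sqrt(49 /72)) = -2520 /23 + 1470 * sqrt(2) /23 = -19.18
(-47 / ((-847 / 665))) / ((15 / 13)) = 11609 / 363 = 31.98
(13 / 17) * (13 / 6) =169 / 102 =1.66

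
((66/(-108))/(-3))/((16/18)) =11/48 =0.23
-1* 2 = -2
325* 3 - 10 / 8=3895 / 4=973.75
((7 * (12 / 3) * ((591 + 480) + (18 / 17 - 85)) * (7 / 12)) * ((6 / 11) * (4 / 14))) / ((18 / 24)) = 1879360 / 561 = 3350.02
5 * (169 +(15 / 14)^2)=166745 / 196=850.74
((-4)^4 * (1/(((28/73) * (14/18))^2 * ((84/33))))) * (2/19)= 37985112/319333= 118.95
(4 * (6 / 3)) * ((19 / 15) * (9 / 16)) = 57 / 10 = 5.70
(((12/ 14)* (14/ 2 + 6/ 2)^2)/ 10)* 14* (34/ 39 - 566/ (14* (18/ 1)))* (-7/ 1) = 45020/ 39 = 1154.36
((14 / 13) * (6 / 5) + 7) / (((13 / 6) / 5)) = 3234 / 169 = 19.14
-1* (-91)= 91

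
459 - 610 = -151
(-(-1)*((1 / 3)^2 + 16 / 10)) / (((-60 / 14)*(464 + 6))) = -539 / 634500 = -0.00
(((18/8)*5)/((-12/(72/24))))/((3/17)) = -255/16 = -15.94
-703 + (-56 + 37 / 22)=-16661 / 22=-757.32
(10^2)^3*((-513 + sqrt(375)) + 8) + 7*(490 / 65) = -6564999314 / 13 + 5000000*sqrt(15) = -485635030.50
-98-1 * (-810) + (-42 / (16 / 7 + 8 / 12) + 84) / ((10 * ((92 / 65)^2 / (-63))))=258487511 / 524768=492.57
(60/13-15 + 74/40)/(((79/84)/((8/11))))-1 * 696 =-702.60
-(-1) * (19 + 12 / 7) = 145 / 7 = 20.71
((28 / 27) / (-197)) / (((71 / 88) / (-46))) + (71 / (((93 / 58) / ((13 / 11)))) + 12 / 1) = 8323010534 / 128778309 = 64.63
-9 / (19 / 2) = -18 / 19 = -0.95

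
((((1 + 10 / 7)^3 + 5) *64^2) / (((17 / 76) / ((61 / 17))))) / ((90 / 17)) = 62929731584 / 262395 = 239828.24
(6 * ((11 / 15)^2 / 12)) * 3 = 121 / 150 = 0.81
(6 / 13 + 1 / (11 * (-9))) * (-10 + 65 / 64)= -4.06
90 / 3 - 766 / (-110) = 2033 / 55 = 36.96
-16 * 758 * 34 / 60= -6872.53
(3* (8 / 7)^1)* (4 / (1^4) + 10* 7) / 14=18.12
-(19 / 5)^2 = -361 / 25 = -14.44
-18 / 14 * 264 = -2376 / 7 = -339.43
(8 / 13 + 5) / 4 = 73 / 52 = 1.40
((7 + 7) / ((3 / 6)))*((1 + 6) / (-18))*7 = -686 / 9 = -76.22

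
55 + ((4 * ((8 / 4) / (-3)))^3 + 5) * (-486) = 6841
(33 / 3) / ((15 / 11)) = 8.07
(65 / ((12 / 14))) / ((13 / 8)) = 140 / 3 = 46.67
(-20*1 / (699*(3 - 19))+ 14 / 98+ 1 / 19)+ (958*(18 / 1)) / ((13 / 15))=96188330573 / 4834284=19897.12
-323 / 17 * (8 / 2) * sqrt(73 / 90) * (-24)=304 * sqrt(730) / 5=1642.73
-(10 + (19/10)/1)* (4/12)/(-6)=119/180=0.66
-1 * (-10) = 10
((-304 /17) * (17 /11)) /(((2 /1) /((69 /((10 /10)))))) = -10488 /11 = -953.45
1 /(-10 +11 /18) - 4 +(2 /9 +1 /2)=-3.38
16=16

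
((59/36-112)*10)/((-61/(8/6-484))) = -14382260/1647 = -8732.40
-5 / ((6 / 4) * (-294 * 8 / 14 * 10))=1 / 504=0.00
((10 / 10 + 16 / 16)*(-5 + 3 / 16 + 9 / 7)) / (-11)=395 / 616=0.64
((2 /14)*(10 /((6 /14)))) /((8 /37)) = 185 /12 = 15.42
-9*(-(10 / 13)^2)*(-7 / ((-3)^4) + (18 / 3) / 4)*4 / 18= 22900 / 13689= 1.67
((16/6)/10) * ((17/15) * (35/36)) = 119/405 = 0.29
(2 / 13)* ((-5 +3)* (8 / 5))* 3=-96 / 65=-1.48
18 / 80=9 / 40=0.22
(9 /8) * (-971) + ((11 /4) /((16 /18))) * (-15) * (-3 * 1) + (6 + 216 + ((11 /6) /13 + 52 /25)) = -22742779 /31200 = -728.94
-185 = -185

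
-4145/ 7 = -592.14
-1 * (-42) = 42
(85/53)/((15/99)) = 561/53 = 10.58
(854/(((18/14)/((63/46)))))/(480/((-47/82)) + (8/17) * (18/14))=-117022339/107650488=-1.09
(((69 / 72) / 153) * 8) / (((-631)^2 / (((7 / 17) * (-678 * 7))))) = -254702 / 1035616761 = -0.00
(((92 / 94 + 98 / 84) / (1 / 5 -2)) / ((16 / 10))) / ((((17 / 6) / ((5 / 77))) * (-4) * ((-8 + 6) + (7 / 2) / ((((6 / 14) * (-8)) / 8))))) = -6875 / 16376304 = -0.00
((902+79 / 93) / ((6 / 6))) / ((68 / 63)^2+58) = 111085695 / 7279606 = 15.26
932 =932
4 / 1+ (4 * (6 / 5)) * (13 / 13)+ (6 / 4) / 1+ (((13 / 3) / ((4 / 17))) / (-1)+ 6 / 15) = -463 / 60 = -7.72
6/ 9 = 2/ 3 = 0.67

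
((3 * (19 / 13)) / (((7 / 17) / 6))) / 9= 7.10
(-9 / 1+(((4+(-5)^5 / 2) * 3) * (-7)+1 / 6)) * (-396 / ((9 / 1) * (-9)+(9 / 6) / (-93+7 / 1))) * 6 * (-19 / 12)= -7057239464 / 4645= -1519319.58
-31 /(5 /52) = -1612 /5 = -322.40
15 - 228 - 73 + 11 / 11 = -285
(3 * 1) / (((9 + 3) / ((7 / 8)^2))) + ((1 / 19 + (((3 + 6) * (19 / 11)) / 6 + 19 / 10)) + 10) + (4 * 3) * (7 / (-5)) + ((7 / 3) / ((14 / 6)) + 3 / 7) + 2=2553379 / 1872640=1.36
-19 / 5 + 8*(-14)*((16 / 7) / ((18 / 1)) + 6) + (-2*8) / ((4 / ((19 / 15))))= -31279 / 45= -695.09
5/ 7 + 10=75/ 7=10.71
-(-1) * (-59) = -59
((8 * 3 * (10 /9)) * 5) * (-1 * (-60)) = 8000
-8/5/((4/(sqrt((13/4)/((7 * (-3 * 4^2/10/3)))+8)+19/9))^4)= -93978293473/52672757760 -4194269 * sqrt(24178)/365783040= -3.57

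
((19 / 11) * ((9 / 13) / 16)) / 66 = 57 / 50336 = 0.00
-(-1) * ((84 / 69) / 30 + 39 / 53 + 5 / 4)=148213 / 73140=2.03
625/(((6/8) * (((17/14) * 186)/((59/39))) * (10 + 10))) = 51625/184977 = 0.28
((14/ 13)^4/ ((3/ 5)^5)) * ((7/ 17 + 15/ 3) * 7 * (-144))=-1236995200000/ 13109499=-94358.69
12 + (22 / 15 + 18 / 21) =1504 / 105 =14.32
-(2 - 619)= 617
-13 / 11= -1.18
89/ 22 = 4.05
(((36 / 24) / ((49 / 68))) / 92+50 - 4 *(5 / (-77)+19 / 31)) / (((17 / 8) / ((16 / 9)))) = 2352856768 / 58798971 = 40.02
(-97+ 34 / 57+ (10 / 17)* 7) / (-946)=89425 / 916674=0.10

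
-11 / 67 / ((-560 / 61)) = 671 / 37520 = 0.02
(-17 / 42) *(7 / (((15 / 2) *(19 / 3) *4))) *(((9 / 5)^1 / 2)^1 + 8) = -1513 / 11400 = -0.13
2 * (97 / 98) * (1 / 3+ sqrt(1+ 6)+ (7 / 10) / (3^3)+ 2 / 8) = 4559 / 3780+ 97 * sqrt(7) / 49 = 6.44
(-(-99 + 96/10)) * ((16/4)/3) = 596/5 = 119.20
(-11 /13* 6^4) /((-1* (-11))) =-1296 /13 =-99.69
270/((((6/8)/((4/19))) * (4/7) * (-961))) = -2520/18259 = -0.14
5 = 5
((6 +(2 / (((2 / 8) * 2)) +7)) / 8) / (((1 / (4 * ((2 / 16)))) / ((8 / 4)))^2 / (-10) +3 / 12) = 85 / 6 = 14.17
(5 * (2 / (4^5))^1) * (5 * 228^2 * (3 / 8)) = 243675 / 256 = 951.86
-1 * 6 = -6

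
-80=-80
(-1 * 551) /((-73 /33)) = 249.08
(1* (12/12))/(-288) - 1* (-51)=14687/288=51.00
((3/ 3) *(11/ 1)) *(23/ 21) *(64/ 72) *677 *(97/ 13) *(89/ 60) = 2957337746/ 36855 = 80242.51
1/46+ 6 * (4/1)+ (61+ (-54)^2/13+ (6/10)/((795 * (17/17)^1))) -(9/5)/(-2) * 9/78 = 490360111/1584700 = 309.43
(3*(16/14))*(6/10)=72/35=2.06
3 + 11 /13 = 50 /13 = 3.85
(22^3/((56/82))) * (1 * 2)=218284/7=31183.43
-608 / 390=-304 / 195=-1.56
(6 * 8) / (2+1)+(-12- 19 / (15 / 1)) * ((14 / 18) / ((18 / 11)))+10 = 47857 / 2430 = 19.69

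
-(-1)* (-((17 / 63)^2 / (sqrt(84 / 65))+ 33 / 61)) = -33 / 61-289* sqrt(1365) / 166698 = -0.61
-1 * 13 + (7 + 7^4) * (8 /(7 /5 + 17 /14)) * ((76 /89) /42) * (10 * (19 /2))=694795207 /48861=14219.83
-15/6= -5/2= -2.50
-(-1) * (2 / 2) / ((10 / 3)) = 3 / 10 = 0.30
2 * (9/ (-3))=-6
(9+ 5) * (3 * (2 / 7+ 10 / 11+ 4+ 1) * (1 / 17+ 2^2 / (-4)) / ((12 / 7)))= -26712 / 187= -142.84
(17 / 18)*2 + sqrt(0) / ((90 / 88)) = 17 / 9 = 1.89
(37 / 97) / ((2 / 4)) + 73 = 7155 / 97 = 73.76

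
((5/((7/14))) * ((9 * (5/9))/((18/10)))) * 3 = 250/3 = 83.33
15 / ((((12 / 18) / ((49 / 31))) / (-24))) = -26460 / 31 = -853.55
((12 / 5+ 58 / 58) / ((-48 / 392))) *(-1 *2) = 833 / 15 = 55.53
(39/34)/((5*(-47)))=-39/7990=-0.00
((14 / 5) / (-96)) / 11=-7 / 2640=-0.00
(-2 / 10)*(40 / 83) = -8 / 83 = -0.10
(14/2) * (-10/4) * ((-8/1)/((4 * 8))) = 35/8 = 4.38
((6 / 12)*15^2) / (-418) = -225 / 836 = -0.27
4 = 4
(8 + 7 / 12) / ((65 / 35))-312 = -47951 / 156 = -307.38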